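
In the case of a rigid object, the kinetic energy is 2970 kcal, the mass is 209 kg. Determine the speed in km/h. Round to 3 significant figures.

1240 km/h

Rearranging KE = ½mv² for v: v = √(2·KE/m).
KE = 2970 kcal = 1.243×10^7 J; m = 209 kg.
v = 344.8 m/s
344.8 m/s × (1 km/h / 0.2778 m/s) = 1241 km/h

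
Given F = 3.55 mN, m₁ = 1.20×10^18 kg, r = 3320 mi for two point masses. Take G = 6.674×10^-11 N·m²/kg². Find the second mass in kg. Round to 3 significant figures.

Rearranging: m₂ = F·r²/(G·m₁).
F = 3.55 mN = 0.003550 N; m₁ = 1.20×10^18 kg; r = 3320 mi = 5.343×10^6 m; G = 6.674×10^-11 N·m²/kg².
m₂ = 1265 kg

1270 kg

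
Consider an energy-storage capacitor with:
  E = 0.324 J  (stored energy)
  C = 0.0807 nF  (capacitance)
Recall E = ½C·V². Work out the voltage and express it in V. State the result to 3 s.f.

Rearranging: V = √(2E/C).
E = 0.324 J; C = 0.0807 nF = 8.070×10^-11 F.
V = 89609 V

89600 V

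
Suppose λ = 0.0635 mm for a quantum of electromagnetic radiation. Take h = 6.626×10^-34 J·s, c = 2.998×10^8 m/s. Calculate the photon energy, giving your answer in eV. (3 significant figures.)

0.0195 eV

Directly: E = hc/λ.
λ = 0.0635 mm = 6.350×10^-5 m; h = 6.626×10^-34 J·s; c = 2.998×10^8 m/s.
E = 3.128×10^-21 J
3.128×10^-21 J × (1 eV / 1.602×10^-19 J) = 0.01953 eV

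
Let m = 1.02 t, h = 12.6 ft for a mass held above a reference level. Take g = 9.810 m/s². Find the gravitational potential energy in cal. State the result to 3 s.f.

9180 cal

Directly: PE = mgh.
m = 1.02 t = 1020 kg; h = 12.6 ft = 3.840 m; g = 9.810 m/s².
PE = 38429 J  (the unit combination reduces to kg·m²/s² = J)
38429 J × (1 cal / 4.184 J) = 9185 cal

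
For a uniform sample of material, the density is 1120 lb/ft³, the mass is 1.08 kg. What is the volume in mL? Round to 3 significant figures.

Rearranging ρ = m/V for V: V = m/ρ.
ρ = 1120 lb/ft³ = 17941 kg/m³; m = 1.08 kg.
V = 6.020×10^-5 m³
6.020×10^-5 m³ × (1 mL / 1.000×10^-6 m³) = 60.20 mL

60.2 mL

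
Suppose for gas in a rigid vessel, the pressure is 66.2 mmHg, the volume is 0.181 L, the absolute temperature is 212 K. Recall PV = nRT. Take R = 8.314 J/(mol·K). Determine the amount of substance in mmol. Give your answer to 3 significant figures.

From the ideal-gas law: n = PV/(RT).
P = 66.2 mmHg = 8826 Pa; V = 0.181 L = 1.810×10^-4 m³; T = 212 K; R = 8.314 J/(mol·K).
n = 9.063×10^-4 mol
9.063×10^-4 mol × (1 mmol / 0.001000 mol) = 0.9063 mmol

0.906 mmol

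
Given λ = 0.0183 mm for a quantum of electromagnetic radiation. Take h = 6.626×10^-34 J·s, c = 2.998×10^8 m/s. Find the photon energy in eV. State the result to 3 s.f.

E is given directly by: E = hc/λ.
λ = 0.0183 mm = 1.830×10^-5 m; h = 6.626×10^-34 J·s; c = 2.998×10^8 m/s.
E = 1.086×10^-20 J
1.086×10^-20 J × (1 eV / 1.602×10^-19 J) = 0.06775 eV

0.0678 eV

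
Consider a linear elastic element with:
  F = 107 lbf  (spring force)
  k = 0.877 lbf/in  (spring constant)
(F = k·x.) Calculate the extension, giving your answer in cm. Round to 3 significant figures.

310 cm

From Hooke's law: x = F/k.
F = 107 lbf = 476.0 N; k = 0.877 lbf/in = 153.6 N/m.
x = 3.099 m
3.099 m × (1 cm / 0.01000 m) = 309.9 cm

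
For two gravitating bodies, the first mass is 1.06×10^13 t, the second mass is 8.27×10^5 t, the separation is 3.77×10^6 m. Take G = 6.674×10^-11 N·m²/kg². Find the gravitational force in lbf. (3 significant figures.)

9.25 lbf

F is given directly by: F = Gm₁m₂/r².
m₁ = 1.06×10^13 t = 1.060×10^16 kg; m₂ = 8.27×10^5 t = 8.270×10^8 kg; r = 3.77×10^6 m; G = 6.674×10^-11 N·m²/kg².
F = 41.16 N
41.16 N × (1 lbf / 4.448 N) = 9.254 lbf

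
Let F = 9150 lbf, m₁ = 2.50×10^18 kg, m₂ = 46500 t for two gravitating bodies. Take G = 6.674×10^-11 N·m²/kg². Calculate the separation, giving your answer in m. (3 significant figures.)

Rearranging F = G·m₁·m₂/r² for r: r = √(G·m₁m₂/F).
F = 9150 lbf = 40701 N; m₁ = 2.50×10^18 kg; m₂ = 46500 t = 4.650×10^7 kg; G = 6.674×10^-11 N·m²/kg².
r = 4.366×10^5 m

4.37×10^5 m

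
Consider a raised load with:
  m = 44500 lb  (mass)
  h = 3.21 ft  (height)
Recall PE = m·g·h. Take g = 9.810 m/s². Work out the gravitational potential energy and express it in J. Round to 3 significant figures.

1.94×10^5 J

Directly: PE = mgh.
m = 44500 lb = 20185 kg; h = 3.21 ft = 0.9784 m; g = 9.810 m/s².
PE = 1.937×10^5 J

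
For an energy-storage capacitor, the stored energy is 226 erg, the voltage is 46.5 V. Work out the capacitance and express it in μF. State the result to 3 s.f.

0.0209 μF

Solving E = ½C·V² for C: C = 2E/V².
E = 226 erg = 2.260×10^-5 J; V = 46.5 V.
C = 2.090×10^-8 F
2.090×10^-8 F × (1 μF / 1.000×10^-6 F) = 0.02090 μF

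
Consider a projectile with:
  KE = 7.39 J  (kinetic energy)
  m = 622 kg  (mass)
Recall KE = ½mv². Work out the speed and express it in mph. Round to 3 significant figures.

Solving KE = ½mv² for v: v = √(2·KE/m).
KE = 7.39 J; m = 622 kg.
v = 0.1541 m/s
0.1541 m/s × (1 mph / 0.4470 m/s) = 0.3448 mph

0.345 mph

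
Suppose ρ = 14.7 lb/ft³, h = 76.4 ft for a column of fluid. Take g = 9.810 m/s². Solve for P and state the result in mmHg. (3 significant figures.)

Directly: P = ρgh.
ρ = 14.7 lb/ft³ = 235.5 kg/m³; h = 76.4 ft = 23.29 m; g = 9.810 m/s².
P = 53792 Pa
53792 Pa × (1 mmHg / 133.3 Pa) = 403.5 mmHg

403 mmHg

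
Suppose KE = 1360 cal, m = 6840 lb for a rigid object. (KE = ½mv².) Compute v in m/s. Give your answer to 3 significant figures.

1.92 m/s

Solving KE = ½mv² for v: v = √(2·KE/m).
KE = 1360 cal = 5690 J; m = 6840 lb = 3103 kg.
v = 1.915 m/s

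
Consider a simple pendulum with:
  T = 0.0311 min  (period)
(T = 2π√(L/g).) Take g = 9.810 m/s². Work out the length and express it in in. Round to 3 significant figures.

34.1 in

Solving T = 2π√(L/g) for L: L = g·(T/2π)².
T = 0.0311 min = 1.866 s; g = 9.810 m/s².
L = 0.8652 m
0.8652 m × (1 in / 0.02540 m) = 34.06 in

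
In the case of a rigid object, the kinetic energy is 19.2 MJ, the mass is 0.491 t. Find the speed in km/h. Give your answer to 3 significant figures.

Solving KE = ½mv² for v: v = √(2·KE/m).
KE = 19.2 MJ = 1.920×10^7 J; m = 0.491 t = 491.0 kg.
v = 279.7 m/s
279.7 m/s × (1 km/h / 0.2778 m/s) = 1007 km/h

1010 km/h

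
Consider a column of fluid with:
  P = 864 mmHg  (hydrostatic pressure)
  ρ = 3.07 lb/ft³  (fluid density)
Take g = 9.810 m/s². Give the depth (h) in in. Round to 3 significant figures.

9400 in

Rearranging: h = P/(ρ·g).
P = 864 mmHg = 1.152×10^5 Pa; ρ = 3.07 lb/ft³ = 49.18 kg/m³; g = 9.810 m/s².
h = 238.8 m
238.8 m × (1 in / 0.02540 m) = 9401 in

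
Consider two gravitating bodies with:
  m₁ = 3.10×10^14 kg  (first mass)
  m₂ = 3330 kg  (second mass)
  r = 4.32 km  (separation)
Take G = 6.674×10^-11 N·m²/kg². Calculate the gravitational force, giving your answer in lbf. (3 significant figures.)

0.830 lbf

From Newton's law of gravitation: F = Gm₁m₂/r².
m₁ = 3.10×10^14 kg; m₂ = 3330 kg; r = 4.32 km = 4320 m; G = 6.674×10^-11 N·m²/kg².
F = 3.692 N  (the unit combination reduces to kg·m/s² = N)
3.692 N × (1 lbf / 4.448 N) = 0.8299 lbf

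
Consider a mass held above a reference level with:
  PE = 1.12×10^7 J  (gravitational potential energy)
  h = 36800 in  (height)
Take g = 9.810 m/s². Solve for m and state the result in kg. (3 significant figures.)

Solving PE = m·g·h for m: m = PE/(g·h).
PE = 1.12×10^7 J; h = 36800 in = 934.7 m; g = 9.810 m/s².
m = 1221 kg

1220 kg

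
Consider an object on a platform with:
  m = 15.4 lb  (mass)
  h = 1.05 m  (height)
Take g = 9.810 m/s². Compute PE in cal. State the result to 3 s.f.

17.2 cal

PE is given directly by: PE = mgh.
m = 15.4 lb = 6.985 kg; h = 1.05 m; g = 9.810 m/s².
PE = 71.95 J
71.95 J × (1 cal / 4.184 J) = 17.20 cal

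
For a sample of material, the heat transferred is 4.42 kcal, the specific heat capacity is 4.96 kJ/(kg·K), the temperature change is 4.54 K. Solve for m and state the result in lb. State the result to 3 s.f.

1.81 lb

Rearranging Q = m·c·ΔT for m: m = Q/(c·ΔT).
Q = 4.42 kcal = 18493 J; c = 4.96 kJ/(kg·K) = 4960 J/(kg·K); ΔT = 4.54 K.
m = 0.8213 kg
0.8213 kg × (1 lb / 0.4536 kg) = 1.811 lb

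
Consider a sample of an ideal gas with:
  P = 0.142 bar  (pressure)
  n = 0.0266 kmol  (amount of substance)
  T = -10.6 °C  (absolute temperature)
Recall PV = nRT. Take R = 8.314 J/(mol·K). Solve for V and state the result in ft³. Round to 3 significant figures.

From the ideal-gas law: V = nRT/P.
P = 0.142 bar = 14200 Pa; n = 0.0266 kmol = 26.60 mol; T = -10.6 °C = 262.5 K; R = 8.314 J/(mol·K).
V = 4.089 m³
4.089 m³ × (1 ft³ / 0.02832 m³) = 144.4 ft³

144 ft³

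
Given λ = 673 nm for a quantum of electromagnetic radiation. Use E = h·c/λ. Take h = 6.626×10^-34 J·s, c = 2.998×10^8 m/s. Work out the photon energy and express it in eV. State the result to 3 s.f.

1.84 eV

Directly: E = hc/λ.
λ = 673 nm = 6.730×10^-7 m; h = 6.626×10^-34 J·s; c = 2.998×10^8 m/s.
E = 2.952×10^-19 J
2.952×10^-19 J × (1 eV / 1.602×10^-19 J) = 1.842 eV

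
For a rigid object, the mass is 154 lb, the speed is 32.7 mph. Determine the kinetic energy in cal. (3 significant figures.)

1780 cal

KE is given directly by: KE = ½mv².
m = 154 lb = 69.85 kg; v = 32.7 mph = 14.62 m/s.
KE = 7464 J
7464 J × (1 cal / 4.184 J) = 1784 cal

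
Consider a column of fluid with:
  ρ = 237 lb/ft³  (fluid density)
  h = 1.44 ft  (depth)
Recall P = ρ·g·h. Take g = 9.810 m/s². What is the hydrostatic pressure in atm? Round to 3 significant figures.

0.161 atm

P is given directly by: P = ρgh.
ρ = 237 lb/ft³ = 3796 kg/m³; h = 1.44 ft = 0.4389 m; g = 9.810 m/s².
P = 16346 Pa  (the unit combination reduces to kg/(m·s²) = Pa)
16346 Pa × (1 atm / 1.013×10^5 Pa) = 0.1613 atm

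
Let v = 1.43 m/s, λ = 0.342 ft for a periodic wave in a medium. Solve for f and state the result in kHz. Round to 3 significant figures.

0.0137 kHz

Solving v = f·λ for f: f = v/λ.
v = 1.43 m/s; λ = 0.342 ft = 0.1042 m.
f = 13.72 Hz
13.72 Hz × (1 kHz / 1000 Hz) = 0.01372 kHz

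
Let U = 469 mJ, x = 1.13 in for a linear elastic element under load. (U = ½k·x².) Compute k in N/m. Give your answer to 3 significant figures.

Rearranging U = ½k·x² for k: k = 2U/x².
U = 469 mJ = 0.4690 J; x = 1.13 in = 0.02870 m.
k = 1139 N/m

1140 N/m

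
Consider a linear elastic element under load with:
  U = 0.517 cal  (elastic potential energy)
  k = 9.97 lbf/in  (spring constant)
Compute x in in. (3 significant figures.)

Rearranging U = ½k·x² for x: x = √(2U/k).
U = 0.517 cal = 2.163 J; k = 9.97 lbf/in = 1746 N/m.
x = 0.04978 m
0.04978 m × (1 in / 0.02540 m) = 1.960 in

1.96 in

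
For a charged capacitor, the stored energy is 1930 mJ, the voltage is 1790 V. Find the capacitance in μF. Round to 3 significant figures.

1.20 μF

Rearranging E = ½C·V² for C: C = 2E/V².
E = 1930 mJ = 1.930 J; V = 1790 V.
C = 1.205×10^-6 F
1.205×10^-6 F × (1 μF / 1.000×10^-6 F) = 1.205 μF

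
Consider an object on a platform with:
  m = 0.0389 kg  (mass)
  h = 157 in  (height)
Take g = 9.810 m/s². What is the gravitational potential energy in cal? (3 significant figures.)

PE is given directly by: PE = mgh.
m = 0.0389 kg; h = 157 in = 3.988 m; g = 9.810 m/s².
PE = 1.522 J
1.522 J × (1 cal / 4.184 J) = 0.3637 cal

0.364 cal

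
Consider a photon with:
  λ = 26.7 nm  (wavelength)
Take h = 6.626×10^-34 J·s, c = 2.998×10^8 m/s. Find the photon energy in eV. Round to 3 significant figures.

46.4 eV

E is given directly by: E = hc/λ.
λ = 26.7 nm = 2.670×10^-8 m; h = 6.626×10^-34 J·s; c = 2.998×10^8 m/s.
E = 7.440×10^-18 J
7.440×10^-18 J × (1 eV / 1.602×10^-19 J) = 46.44 eV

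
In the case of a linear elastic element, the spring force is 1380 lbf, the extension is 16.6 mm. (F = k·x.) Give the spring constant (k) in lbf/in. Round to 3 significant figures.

Rearranging: k = F/x.
F = 1380 lbf = 6139 N; x = 16.6 mm = 0.01660 m.
k = 3.698×10^5 N/m
3.698×10^5 N/m × (1 lbf/in / 175.1 N/m) = 2112 lbf/in

2110 lbf/in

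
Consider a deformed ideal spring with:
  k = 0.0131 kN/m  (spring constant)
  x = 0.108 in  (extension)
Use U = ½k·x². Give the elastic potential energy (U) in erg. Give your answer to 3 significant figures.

493 erg

Directly: U = ½kx².
k = 0.0131 kN/m = 13.10 N/m; x = 0.108 in = 0.002743 m.
U = 4.929×10^-5 J  (the unit combination reduces to kg·m²/s² = J)
4.929×10^-5 J × (1 erg / 1.000×10^-7 J) = 492.9 erg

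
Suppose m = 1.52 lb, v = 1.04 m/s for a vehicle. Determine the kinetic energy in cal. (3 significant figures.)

Directly: KE = ½mv².
m = 1.52 lb = 0.6895 kg; v = 1.04 m/s.
KE = 0.3729 J
0.3729 J × (1 cal / 4.184 J) = 0.08912 cal

0.0891 cal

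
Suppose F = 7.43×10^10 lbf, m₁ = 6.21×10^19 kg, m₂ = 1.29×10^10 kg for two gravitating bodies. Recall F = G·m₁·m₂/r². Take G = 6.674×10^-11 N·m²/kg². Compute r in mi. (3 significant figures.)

From Newton's law of gravitation: r = √(G·m₁m₂/F).
F = 7.43×10^10 lbf = 3.305×10^11 N; m₁ = 6.21×10^19 kg; m₂ = 1.29×10^10 kg; G = 6.674×10^-11 N·m²/kg².
r = 12719 m
12719 m × (1 mi / 1609 m) = 7.903 mi

7.90 mi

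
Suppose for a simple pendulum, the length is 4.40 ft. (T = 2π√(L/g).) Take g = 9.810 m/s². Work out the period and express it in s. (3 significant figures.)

Directly: T = 2π√(L/g).
L = 4.40 ft = 1.341 m; g = 9.810 m/s².
T = 2.323 s

2.32 s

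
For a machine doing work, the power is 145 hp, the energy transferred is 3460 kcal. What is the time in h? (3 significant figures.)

Rearranging: t = W/P.
P = 145 hp = 1.081×10^5 W; W = 3460 kcal = 1.448×10^7 J.
t = 133.9 s
133.9 s × (1 h / 3600 s) = 0.03719 h

0.0372 h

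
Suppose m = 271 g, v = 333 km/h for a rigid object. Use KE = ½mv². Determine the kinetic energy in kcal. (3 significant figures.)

KE is given directly by: KE = ½mv².
m = 271 g = 0.2710 kg; v = 333 km/h = 92.50 m/s.
KE = 1159 J  (the unit combination reduces to kg·m²/s² = J)
1159 J × (1 kcal / 4184 J) = 0.2771 kcal

0.277 kcal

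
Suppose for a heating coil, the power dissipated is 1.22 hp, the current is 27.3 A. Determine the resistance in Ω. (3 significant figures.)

Rearranging: R = P/I².
P = 1.22 hp = 909.8 W; I = 27.3 A.
R = 1.221 Ω

1.22 Ω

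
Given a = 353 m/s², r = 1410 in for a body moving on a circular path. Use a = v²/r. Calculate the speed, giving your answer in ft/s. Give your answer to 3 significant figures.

Rearranging: v = √(a·r).
a = 353 m/s²; r = 1410 in = 35.81 m.
v = 112.4 m/s
112.4 m/s × (1 ft/s / 0.3048 m/s) = 368.9 ft/s

369 ft/s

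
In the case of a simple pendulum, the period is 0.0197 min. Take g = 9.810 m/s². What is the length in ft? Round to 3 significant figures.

Rearranging: L = g·(T/2π)².
T = 0.0197 min = 1.182 s; g = 9.810 m/s².
L = 0.3472 m
0.3472 m × (1 ft / 0.3048 m) = 1.139 ft

1.14 ft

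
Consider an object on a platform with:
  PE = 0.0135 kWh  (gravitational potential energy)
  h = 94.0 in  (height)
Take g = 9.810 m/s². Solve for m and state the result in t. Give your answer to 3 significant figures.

Rearranging: m = PE/(g·h).
PE = 0.0135 kWh = 48600 J; h = 94.0 in = 2.388 m; g = 9.810 m/s².
m = 2075 kg
2075 kg × (1 t / 1000 kg) = 2.075 t

2.07 t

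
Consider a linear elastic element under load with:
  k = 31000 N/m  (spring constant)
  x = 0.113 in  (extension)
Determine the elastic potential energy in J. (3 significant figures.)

0.128 J

Directly: U = ½kx².
k = 31000 N/m; x = 0.113 in = 0.002870 m.
U = 0.1277 J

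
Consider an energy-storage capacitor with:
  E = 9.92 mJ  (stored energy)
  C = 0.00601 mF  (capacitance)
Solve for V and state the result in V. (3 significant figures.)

Solving E = ½C·V² for V: V = √(2E/C).
E = 9.92 mJ = 0.009920 J; C = 0.00601 mF = 6.010×10^-6 F.
V = 57.46 V

57.5 V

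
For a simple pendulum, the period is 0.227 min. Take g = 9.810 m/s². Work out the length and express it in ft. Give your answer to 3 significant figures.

151 ft

Rearranging T = 2π√(L/g) for L: L = g·(T/2π)².
T = 0.227 min = 13.62 s; g = 9.810 m/s².
L = 46.10 m
46.10 m × (1 ft / 0.3048 m) = 151.2 ft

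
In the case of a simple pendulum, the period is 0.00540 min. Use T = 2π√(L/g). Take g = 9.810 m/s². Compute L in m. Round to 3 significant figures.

0.0261 m

Rearranging: L = g·(T/2π)².
T = 0.00540 min = 0.3240 s; g = 9.810 m/s².
L = 0.02609 m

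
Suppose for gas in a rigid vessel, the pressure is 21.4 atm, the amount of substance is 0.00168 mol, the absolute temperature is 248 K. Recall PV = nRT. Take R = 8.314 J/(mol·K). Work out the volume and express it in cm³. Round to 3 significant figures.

From the ideal-gas law: V = nRT/P.
P = 21.4 atm = 2.168×10^6 Pa; n = 0.00168 mol; T = 248 K; R = 8.314 J/(mol·K).
V = 1.597×10^-6 m³
1.597×10^-6 m³ × (1 cm³ / 1.000×10^-6 m³) = 1.597 cm³

1.60 cm³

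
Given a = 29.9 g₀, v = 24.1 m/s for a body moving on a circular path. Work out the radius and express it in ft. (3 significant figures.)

Rearranging a = v²/r for r: r = v²/a.
a = 29.9 g₀ = 293.2 m/s²; v = 24.1 m/s.
r = 1.981 m
1.981 m × (1 ft / 0.3048 m) = 6.499 ft

6.50 ft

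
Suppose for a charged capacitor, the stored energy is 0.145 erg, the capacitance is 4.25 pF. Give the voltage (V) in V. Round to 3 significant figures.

Rearranging E = ½C·V² for V: V = √(2E/C).
E = 0.145 erg = 1.450×10^-8 J; C = 4.25 pF = 4.250×10^-12 F.
V = 82.60 V

82.6 V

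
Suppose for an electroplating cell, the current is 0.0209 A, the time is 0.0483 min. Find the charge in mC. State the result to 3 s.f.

60.6 mC

Directly: q = It.
I = 0.0209 A; t = 0.0483 min = 2.898 s.
q = 0.06057 C  (the unit combination reduces to A·s = C)
0.06057 C × (1 mC / 0.001000 C) = 60.57 mC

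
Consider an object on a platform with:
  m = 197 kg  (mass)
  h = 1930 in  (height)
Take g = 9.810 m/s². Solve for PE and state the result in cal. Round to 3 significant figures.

Directly: PE = mgh.
m = 197 kg; h = 1930 in = 49.02 m; g = 9.810 m/s².
PE = 94738 J
94738 J × (1 cal / 4.184 J) = 22643 cal

22600 cal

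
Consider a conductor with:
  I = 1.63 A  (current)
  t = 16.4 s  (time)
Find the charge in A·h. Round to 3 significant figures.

q is given directly by: q = It.
I = 1.63 A; t = 16.4 s.
q = 26.73 C
26.73 C × (1 A·h / 3600 C) = 0.007426 A·h

0.00743 A·h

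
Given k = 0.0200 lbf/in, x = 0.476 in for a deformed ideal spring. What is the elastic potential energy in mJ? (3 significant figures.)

U is given directly by: U = ½kx².
k = 0.0200 lbf/in = 3.503 N/m; x = 0.476 in = 0.01209 m.
U = 2.560×10^-4 J  (the unit combination reduces to kg·m²/s² = J)
2.560×10^-4 J × (1 mJ / 0.001000 J) = 0.2560 mJ

0.256 mJ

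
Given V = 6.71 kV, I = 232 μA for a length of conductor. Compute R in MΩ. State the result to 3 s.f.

Solving V = I·R for R: R = V/I.
V = 6.71 kV = 6710 V; I = 232 μA = 2.320×10^-4 A.
R = 2.892×10^7 Ω
2.892×10^7 Ω × (1 MΩ / 1.000×10^6 Ω) = 28.92 MΩ

28.9 MΩ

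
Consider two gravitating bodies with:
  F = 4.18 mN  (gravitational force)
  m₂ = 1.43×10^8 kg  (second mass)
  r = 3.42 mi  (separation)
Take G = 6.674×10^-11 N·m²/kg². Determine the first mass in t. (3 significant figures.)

13300 t

From Newton's law of gravitation: m₁ = F·r²/(G·m₂).
F = 4.18 mN = 0.004180 N; m₂ = 1.43×10^8 kg; r = 3.42 mi = 5504 m; G = 6.674×10^-11 N·m²/kg².
m₁ = 1.327×10^7 kg
1.327×10^7 kg × (1 t / 1000 kg) = 13268 t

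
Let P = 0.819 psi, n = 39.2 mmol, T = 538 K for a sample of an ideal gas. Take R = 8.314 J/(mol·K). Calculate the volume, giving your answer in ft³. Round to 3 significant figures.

Solving PV = nRT for V: V = nRT/P.
P = 0.819 psi = 5647 Pa; n = 39.2 mmol = 0.03920 mol; T = 538 K; R = 8.314 J/(mol·K).
V = 0.03105 m³
0.03105 m³ × (1 ft³ / 0.02832 m³) = 1.097 ft³

1.10 ft³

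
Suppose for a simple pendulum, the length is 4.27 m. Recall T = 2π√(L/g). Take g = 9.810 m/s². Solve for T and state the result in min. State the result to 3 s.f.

Directly: T = 2π√(L/g).
L = 4.27 m; g = 9.810 m/s².
T = 4.145 s
4.145 s × (1 min / 60.00 s) = 0.06909 min

0.0691 min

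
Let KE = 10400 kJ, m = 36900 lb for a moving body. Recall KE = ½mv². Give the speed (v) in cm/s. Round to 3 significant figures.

Solving KE = ½mv² for v: v = √(2·KE/m).
KE = 10400 kJ = 1.040×10^7 J; m = 36900 lb = 16738 kg.
v = 35.25 m/s
35.25 m/s × (1 cm/s / 0.01000 m/s) = 3525 cm/s

3530 cm/s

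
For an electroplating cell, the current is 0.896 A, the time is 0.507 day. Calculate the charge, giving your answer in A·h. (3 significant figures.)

10.9 A·h

Directly: q = It.
I = 0.896 A; t = 0.507 day = 43805 s.
q = 39249 C
39249 C × (1 A·h / 3600 C) = 10.90 A·h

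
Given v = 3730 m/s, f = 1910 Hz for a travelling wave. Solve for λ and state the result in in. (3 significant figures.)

Solving v = f·λ for λ: λ = v/f.
v = 3730 m/s; f = 1910 Hz.
λ = 1.953 m
1.953 m × (1 in / 0.02540 m) = 76.89 in

76.9 in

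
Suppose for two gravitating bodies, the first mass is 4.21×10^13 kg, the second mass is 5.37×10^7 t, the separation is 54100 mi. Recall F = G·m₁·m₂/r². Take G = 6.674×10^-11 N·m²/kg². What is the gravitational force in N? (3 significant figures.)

0.0199 N

F is given directly by: F = Gm₁m₂/r².
m₁ = 4.21×10^13 kg; m₂ = 5.37×10^7 t = 5.370×10^10 kg; r = 54100 mi = 8.707×10^7 m; G = 6.674×10^-11 N·m²/kg².
F = 0.01990 N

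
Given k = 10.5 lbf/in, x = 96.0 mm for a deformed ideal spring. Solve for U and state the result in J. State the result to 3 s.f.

8.47 J

U is given directly by: U = ½kx².
k = 10.5 lbf/in = 1839 N/m; x = 96.0 mm = 0.09600 m.
U = 8.473 J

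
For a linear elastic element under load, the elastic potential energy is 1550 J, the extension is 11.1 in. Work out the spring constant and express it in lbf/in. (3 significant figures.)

223 lbf/in

Solving U = ½k·x² for k: k = 2U/x².
U = 1550 J; x = 11.1 in = 0.2819 m.
k = 38999 N/m
38999 N/m × (1 lbf/in / 175.1 N/m) = 222.7 lbf/in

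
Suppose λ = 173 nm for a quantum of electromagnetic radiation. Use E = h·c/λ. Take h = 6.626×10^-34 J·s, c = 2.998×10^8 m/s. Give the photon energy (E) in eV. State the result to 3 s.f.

7.17 eV

Directly: E = hc/λ.
λ = 173 nm = 1.730×10^-7 m; h = 6.626×10^-34 J·s; c = 2.998×10^8 m/s.
E = 1.148×10^-18 J
1.148×10^-18 J × (1 eV / 1.602×10^-19 J) = 7.167 eV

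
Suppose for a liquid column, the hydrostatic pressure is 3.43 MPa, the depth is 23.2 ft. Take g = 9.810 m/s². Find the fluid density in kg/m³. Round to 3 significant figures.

49400 kg/m³

Solving P = ρ·g·h for ρ: ρ = P/(g·h).
P = 3.43 MPa = 3.430×10^6 Pa; h = 23.2 ft = 7.071 m; g = 9.810 m/s².
ρ = 49445 kg/m³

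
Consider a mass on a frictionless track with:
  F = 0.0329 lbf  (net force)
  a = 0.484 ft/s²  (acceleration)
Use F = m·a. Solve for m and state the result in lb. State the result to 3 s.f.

2.19 lb

From Newton's second law: m = F/a.
F = 0.0329 lbf = 0.1463 N; a = 0.484 ft/s² = 0.1475 m/s².
m = 0.9920 kg
0.9920 kg × (1 lb / 0.4536 kg) = 2.187 lb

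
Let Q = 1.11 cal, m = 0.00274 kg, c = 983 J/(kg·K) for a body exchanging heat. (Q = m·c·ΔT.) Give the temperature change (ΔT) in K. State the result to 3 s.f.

1.72 K

Rearranging Q = m·c·ΔT for ΔT: ΔT = Q/(m·c).
Q = 1.11 cal = 4.644 J; m = 0.00274 kg; c = 983 J/(kg·K).
ΔT = 1.724 K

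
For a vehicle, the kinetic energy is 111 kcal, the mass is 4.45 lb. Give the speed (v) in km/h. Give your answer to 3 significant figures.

2440 km/h

Rearranging: v = √(2·KE/m).
KE = 111 kcal = 4.644×10^5 J; m = 4.45 lb = 2.018 kg.
v = 678.4 m/s
678.4 m/s × (1 km/h / 0.2778 m/s) = 2442 km/h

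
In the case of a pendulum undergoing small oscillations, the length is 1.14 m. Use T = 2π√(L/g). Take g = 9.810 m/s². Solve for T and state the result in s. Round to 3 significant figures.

T is given directly by: T = 2π√(L/g).
L = 1.14 m; g = 9.810 m/s².
T = 2.142 s

2.14 s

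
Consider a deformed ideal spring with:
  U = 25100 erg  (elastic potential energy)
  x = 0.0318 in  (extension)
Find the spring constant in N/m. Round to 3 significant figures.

Rearranging U = ½k·x² for k: k = 2U/x².
U = 25100 erg = 0.002510 J; x = 0.0318 in = 8.077×10^-4 m.
k = 7695 N/m

7690 N/m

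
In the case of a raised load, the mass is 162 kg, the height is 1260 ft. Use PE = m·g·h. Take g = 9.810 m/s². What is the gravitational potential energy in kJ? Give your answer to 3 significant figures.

Directly: PE = mgh.
m = 162 kg; h = 1260 ft = 384.0 m; g = 9.810 m/s².
PE = 6.103×10^5 J  (the unit combination reduces to kg·m²/s² = J)
6.103×10^5 J × (1 kJ / 1000 J) = 610.3 kJ

610 kJ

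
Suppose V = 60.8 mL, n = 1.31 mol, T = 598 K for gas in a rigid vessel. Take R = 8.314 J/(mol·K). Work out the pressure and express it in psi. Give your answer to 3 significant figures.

From the ideal-gas law: P = nRT/V.
V = 60.8 mL = 6.080×10^-5 m³; n = 1.31 mol; T = 598 K; R = 8.314 J/(mol·K).
P = 1.071×10^8 Pa  (the unit combination reduces to kg/(m·s²) = Pa)
1.071×10^8 Pa × (1 psi / 6895 Pa) = 15537 psi

15500 psi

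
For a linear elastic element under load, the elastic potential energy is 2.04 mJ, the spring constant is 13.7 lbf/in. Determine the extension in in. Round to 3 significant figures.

0.0513 in

Rearranging: x = √(2U/k).
U = 2.04 mJ = 0.002040 J; k = 13.7 lbf/in = 2399 N/m.
x = 0.001304 m
0.001304 m × (1 in / 0.02540 m) = 0.05134 in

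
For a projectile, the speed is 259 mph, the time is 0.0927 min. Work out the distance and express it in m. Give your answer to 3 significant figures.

644 m

Rearranging: d = v·t.
v = 259 mph = 115.8 m/s; t = 0.0927 min = 5.562 s.
d = 644.0 m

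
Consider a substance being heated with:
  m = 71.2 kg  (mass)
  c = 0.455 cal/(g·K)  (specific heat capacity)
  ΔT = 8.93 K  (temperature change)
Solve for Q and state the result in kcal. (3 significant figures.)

Directly: Q = mcΔT.
m = 71.2 kg; c = 0.455 cal/(g·K) = 1904 J/(kg·K); ΔT = 8.93 K.
Q = 1.210×10^6 J  (the unit combination reduces to kg·m²/s² = J)
1.210×10^6 J × (1 kcal / 4184 J) = 289.3 kcal

289 kcal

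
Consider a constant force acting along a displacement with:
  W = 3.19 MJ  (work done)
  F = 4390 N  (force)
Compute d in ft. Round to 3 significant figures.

2380 ft

Rearranging W = F·d for d: d = W/F.
W = 3.19 MJ = 3.190×10^6 J; F = 4390 N.
d = 726.7 m
726.7 m × (1 ft / 0.3048 m) = 2384 ft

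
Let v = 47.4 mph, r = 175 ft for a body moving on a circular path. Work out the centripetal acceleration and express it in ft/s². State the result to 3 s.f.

a is given directly by: a = v²/r.
v = 47.4 mph = 21.19 m/s; r = 175 ft = 53.34 m.
a = 8.418 m/s²
8.418 m/s² × (1 ft/s² / 0.3048 m/s²) = 27.62 ft/s²

27.6 ft/s²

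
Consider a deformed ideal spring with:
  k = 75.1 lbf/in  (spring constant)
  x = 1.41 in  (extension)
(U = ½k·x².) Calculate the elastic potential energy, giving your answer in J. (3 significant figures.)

U is given directly by: U = ½kx².
k = 75.1 lbf/in = 13152 N/m; x = 1.41 in = 0.03581 m.
U = 8.435 J

8.43 J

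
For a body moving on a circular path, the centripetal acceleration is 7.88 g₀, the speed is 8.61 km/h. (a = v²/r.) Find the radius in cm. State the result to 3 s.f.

Rearranging: r = v²/a.
a = 7.88 g₀ = 77.28 m/s²; v = 8.61 km/h = 2.392 m/s.
r = 0.07402 m
0.07402 m × (1 cm / 0.01000 m) = 7.402 cm

7.40 cm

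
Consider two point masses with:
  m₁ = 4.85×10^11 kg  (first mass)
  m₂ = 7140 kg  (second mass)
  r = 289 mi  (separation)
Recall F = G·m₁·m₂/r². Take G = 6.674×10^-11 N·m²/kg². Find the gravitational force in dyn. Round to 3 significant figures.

0.107 dyn

Directly: F = Gm₁m₂/r².
m₁ = 4.85×10^11 kg; m₂ = 7140 kg; r = 289 mi = 4.651×10^5 m; G = 6.674×10^-11 N·m²/kg².
F = 1.068×10^-6 N  (the unit combination reduces to kg·m/s² = N)
1.068×10^-6 N × (1 dyn / 1.000×10^-5 N) = 0.1068 dyn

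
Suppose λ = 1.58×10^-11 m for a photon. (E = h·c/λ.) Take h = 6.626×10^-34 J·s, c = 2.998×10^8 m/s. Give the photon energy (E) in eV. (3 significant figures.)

78500 eV

Directly: E = hc/λ.
λ = 1.58×10^-11 m; h = 6.626×10^-34 J·s; c = 2.998×10^8 m/s.
E = 1.257×10^-14 J  (the unit combination reduces to kg·m²/s² = J)
1.257×10^-14 J × (1 eV / 1.602×10^-19 J) = 78472 eV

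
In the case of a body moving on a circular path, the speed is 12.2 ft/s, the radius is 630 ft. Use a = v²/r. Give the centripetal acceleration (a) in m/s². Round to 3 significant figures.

a is given directly by: a = v²/r.
v = 12.2 ft/s = 3.719 m/s; r = 630 ft = 192.0 m.
a = 0.07201 m/s²

0.0720 m/s²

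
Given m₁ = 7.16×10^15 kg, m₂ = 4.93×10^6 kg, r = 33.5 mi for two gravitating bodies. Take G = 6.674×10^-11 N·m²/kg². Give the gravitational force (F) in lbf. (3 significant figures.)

182 lbf

F is given directly by: F = Gm₁m₂/r².
m₁ = 7.16×10^15 kg; m₂ = 4.93×10^6 kg; r = 33.5 mi = 53913 m; G = 6.674×10^-11 N·m²/kg².
F = 810.5 N
810.5 N × (1 lbf / 4.448 N) = 182.2 lbf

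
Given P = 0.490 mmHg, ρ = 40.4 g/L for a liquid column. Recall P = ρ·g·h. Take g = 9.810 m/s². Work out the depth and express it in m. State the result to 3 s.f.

0.165 m

Rearranging P = ρ·g·h for h: h = P/(ρ·g).
P = 0.490 mmHg = 65.33 Pa; ρ = 40.4 g/L = 40.40 kg/m³; g = 9.810 m/s².
h = 0.1648 m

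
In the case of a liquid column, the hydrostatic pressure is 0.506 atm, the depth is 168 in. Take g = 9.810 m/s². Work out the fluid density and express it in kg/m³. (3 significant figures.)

1220 kg/m³

Solving P = ρ·g·h for ρ: ρ = P/(g·h).
P = 0.506 atm = 51270 Pa; h = 168 in = 4.267 m; g = 9.810 m/s².
ρ = 1225 kg/m³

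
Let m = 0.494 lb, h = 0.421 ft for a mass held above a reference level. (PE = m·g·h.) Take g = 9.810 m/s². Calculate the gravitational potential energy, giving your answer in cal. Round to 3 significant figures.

0.0674 cal

PE is given directly by: PE = mgh.
m = 0.494 lb = 0.2241 kg; h = 0.421 ft = 0.1283 m; g = 9.810 m/s².
PE = 0.2821 J
0.2821 J × (1 cal / 4.184 J) = 0.06742 cal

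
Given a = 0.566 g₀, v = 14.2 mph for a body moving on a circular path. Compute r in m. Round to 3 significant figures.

7.26 m

Solving a = v²/r for r: r = v²/a.
a = 0.566 g₀ = 5.551 m/s²; v = 14.2 mph = 6.348 m/s.
r = 7.260 m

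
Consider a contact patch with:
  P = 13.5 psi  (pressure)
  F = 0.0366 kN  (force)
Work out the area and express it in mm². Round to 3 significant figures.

393 mm²

Rearranging P = F/A for A: A = F/P.
P = 13.5 psi = 93079 Pa; F = 0.0366 kN = 36.60 N.
A = 3.932×10^-4 m²
3.932×10^-4 m² × (1 mm² / 1.000×10^-6 m²) = 393.2 mm²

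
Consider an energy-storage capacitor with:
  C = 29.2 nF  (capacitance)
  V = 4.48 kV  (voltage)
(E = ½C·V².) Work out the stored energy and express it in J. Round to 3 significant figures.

Directly: E = ½CV².
C = 29.2 nF = 2.920×10^-8 F; V = 4.48 kV = 4480 V.
E = 0.2930 J

0.293 J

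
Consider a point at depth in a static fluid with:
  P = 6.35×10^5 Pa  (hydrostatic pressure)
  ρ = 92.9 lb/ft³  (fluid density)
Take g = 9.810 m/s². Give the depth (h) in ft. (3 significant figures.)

Rearranging: h = P/(ρ·g).
P = 6.35×10^5 Pa; ρ = 92.9 lb/ft³ = 1488 kg/m³; g = 9.810 m/s².
h = 43.50 m
43.50 m × (1 ft / 0.3048 m) = 142.7 ft

143 ft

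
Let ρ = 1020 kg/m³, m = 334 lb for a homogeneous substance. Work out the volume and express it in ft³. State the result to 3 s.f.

5.25 ft³

Solving ρ = m/V for V: V = m/ρ.
ρ = 1020 kg/m³; m = 334 lb = 151.5 kg.
V = 0.1485 m³
0.1485 m³ × (1 ft³ / 0.02832 m³) = 5.245 ft³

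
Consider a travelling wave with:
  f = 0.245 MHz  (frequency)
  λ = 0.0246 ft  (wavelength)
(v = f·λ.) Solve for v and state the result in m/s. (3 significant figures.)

1840 m/s

Directly: v = fλ.
f = 0.245 MHz = 2.450×10^5 Hz; λ = 0.0246 ft = 0.007498 m.
v = 1837 m/s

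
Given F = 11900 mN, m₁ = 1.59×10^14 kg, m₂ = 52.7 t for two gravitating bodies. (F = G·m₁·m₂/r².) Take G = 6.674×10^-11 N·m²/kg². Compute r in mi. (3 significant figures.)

4.26 mi

Solving F = G·m₁·m₂/r² for r: r = √(G·m₁m₂/F).
F = 11900 mN = 11.90 N; m₁ = 1.59×10^14 kg; m₂ = 52.7 t = 52700 kg; G = 6.674×10^-11 N·m²/kg².
r = 6855 m
6855 m × (1 mi / 1609 m) = 4.260 mi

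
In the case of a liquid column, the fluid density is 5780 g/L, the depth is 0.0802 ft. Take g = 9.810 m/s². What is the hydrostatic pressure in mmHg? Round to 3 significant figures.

10.4 mmHg

Directly: P = ρgh.
ρ = 5780 g/L = 5780 kg/m³; h = 0.0802 ft = 0.02444 m; g = 9.810 m/s².
P = 1386 Pa  (the unit combination reduces to kg/(m·s²) = Pa)
1386 Pa × (1 mmHg / 133.3 Pa) = 10.40 mmHg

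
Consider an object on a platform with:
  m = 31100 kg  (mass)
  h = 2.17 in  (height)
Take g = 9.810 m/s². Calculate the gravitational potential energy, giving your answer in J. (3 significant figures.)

Directly: PE = mgh.
m = 31100 kg; h = 2.17 in = 0.05512 m; g = 9.810 m/s².
PE = 16816 J

16800 J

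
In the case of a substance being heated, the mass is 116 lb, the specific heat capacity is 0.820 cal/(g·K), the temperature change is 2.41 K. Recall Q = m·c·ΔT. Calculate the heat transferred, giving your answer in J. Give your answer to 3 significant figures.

Directly: Q = mcΔT.
m = 116 lb = 52.62 kg; c = 0.820 cal/(g·K) = 3431 J/(kg·K); ΔT = 2.41 K.
Q = 4.351×10^5 J  (the unit combination reduces to kg·m²/s² = J)

4.35×10^5 J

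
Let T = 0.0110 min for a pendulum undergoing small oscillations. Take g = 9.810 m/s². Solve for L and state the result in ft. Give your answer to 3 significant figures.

0.355 ft

Solving T = 2π√(L/g) for L: L = g·(T/2π)².
T = 0.0110 min = 0.6600 s; g = 9.810 m/s².
L = 0.1082 m
0.1082 m × (1 ft / 0.3048 m) = 0.3551 ft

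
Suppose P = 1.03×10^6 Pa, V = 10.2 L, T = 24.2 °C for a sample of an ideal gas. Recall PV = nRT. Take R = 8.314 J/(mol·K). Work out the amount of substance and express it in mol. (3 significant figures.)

Solving PV = nRT for n: n = PV/(RT).
P = 1.03×10^6 Pa; V = 10.2 L = 0.01020 m³; T = 24.2 °C = 297.3 K; R = 8.314 J/(mol·K).
n = 4.250 mol

4.25 mol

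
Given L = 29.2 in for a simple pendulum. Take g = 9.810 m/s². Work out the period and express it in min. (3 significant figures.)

0.0288 min

Directly: T = 2π√(L/g).
L = 29.2 in = 0.7417 m; g = 9.810 m/s².
T = 1.728 s
1.728 s × (1 min / 60.00 s) = 0.02879 min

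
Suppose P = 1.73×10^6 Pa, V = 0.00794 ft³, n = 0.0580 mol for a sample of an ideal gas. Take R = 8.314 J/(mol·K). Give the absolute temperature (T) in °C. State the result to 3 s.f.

Rearranging: T = PV/(nR).
P = 1.73×10^6 Pa; V = 0.00794 ft³ = 2.248×10^-4 m³; n = 0.0580 mol; R = 8.314 J/(mol·K).
T = 806.6 K
806.6 K − 273.15 = 533.5 °C

533 °C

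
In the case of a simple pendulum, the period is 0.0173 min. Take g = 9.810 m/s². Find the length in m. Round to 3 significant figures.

Solving T = 2π√(L/g) for L: L = g·(T/2π)².
T = 0.0173 min = 1.038 s; g = 9.810 m/s².
L = 0.2677 m

0.268 m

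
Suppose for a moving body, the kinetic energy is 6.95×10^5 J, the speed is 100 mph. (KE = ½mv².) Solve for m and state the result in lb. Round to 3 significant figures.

1530 lb

Solving KE = ½mv² for m: m = 2·KE/v².
KE = 6.95×10^5 J; v = 100 mph = 44.70 m/s.
m = 695.5 kg
695.5 kg × (1 lb / 0.4536 kg) = 1533 lb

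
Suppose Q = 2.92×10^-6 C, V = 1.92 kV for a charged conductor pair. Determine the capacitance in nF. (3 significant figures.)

Directly: C = Q/V.
Q = 2.92×10^-6 C; V = 1.92 kV = 1920 V.
C = 1.521×10^-9 F
1.521×10^-9 F × (1 nF / 1.000×10^-9 F) = 1.521 nF

1.52 nF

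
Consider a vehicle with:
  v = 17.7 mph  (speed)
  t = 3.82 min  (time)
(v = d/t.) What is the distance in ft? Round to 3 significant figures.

5950 ft

Rearranging v = d/t for d: d = v·t.
v = 17.7 mph = 7.913 m/s; t = 3.82 min = 229.2 s.
d = 1814 m
1814 m × (1 ft / 0.3048 m) = 5950 ft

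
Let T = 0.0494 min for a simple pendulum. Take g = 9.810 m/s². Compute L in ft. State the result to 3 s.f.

Solving T = 2π√(L/g) for L: L = g·(T/2π)².
T = 0.0494 min = 2.964 s; g = 9.810 m/s².
L = 2.183 m
2.183 m × (1 ft / 0.3048 m) = 7.162 ft

7.16 ft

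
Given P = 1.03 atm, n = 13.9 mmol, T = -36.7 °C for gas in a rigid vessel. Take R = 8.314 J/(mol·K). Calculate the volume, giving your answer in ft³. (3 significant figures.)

Rearranging PV = nRT for V: V = nRT/P.
P = 1.03 atm = 1.044×10^5 Pa; n = 13.9 mmol = 0.01390 mol; T = -36.7 °C = 236.4 K; R = 8.314 J/(mol·K).
V = 2.618×10^-4 m³
2.618×10^-4 m³ × (1 ft³ / 0.02832 m³) = 0.009246 ft³

0.00925 ft³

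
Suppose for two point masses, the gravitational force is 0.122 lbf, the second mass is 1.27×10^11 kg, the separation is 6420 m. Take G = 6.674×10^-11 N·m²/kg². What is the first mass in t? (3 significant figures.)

2640 t

Rearranging F = G·m₁·m₂/r² for m₁: m₁ = F·r²/(G·m₂).
F = 0.122 lbf = 0.5427 N; m₂ = 1.27×10^11 kg; r = 6420 m; G = 6.674×10^-11 N·m²/kg².
m₁ = 2.639×10^6 kg
2.639×10^6 kg × (1 t / 1000 kg) = 2639 t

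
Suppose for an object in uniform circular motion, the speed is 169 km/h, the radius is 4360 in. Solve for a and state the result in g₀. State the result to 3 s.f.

Directly: a = v²/r.
v = 169 km/h = 46.94 m/s; r = 4360 in = 110.7 m.
a = 19.90 m/s²
19.90 m/s² × (1 g₀ / 9.807 m/s²) = 2.029 g₀

2.03 g₀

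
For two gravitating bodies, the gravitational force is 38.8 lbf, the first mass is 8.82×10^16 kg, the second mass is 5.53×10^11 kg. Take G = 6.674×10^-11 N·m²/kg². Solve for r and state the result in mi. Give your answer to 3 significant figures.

Rearranging: r = √(G·m₁m₂/F).
F = 38.8 lbf = 172.6 N; m₁ = 8.82×10^16 kg; m₂ = 5.53×10^11 kg; G = 6.674×10^-11 N·m²/kg².
r = 1.373×10^8 m
1.373×10^8 m × (1 mi / 1609 m) = 85336 mi

85300 mi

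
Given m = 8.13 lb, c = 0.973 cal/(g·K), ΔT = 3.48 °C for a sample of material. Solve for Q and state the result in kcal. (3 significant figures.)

Directly: Q = mcΔT.
m = 8.13 lb = 3.688 kg; c = 0.973 cal/(g·K) = 4071 J/(kg·K); ΔT = 3.48 °C = 3.480 K.
Q = 52244 J  (the unit combination reduces to kg·m²/s² = J)
52244 J × (1 kcal / 4184 J) = 12.49 kcal

12.5 kcal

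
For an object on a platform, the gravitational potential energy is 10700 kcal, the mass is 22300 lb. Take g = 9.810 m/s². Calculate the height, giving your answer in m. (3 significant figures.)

451 m

Rearranging PE = m·g·h for h: h = PE/(m·g).
PE = 10700 kcal = 4.477×10^7 J; m = 22300 lb = 10115 kg; g = 9.810 m/s².
h = 451.2 m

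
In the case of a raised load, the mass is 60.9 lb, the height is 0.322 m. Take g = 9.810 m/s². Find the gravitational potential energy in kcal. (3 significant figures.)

PE is given directly by: PE = mgh.
m = 60.9 lb = 27.62 kg; h = 0.322 m; g = 9.810 m/s².
PE = 87.26 J
87.26 J × (1 kcal / 4184 J) = 0.02086 kcal

0.0209 kcal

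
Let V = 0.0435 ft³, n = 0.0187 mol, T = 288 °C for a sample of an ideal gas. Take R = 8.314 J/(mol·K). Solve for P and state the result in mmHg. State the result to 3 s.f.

531 mmHg

From the ideal-gas law: P = nRT/V.
V = 0.0435 ft³ = 0.001232 m³; n = 0.0187 mol; T = 288 °C = 561.1 K; R = 8.314 J/(mol·K).
P = 70827 Pa
70827 Pa × (1 mmHg / 133.3 Pa) = 531.2 mmHg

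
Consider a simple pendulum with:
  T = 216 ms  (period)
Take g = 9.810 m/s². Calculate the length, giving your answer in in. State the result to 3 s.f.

Rearranging: L = g·(T/2π)².
T = 216 ms = 0.2160 s; g = 9.810 m/s².
L = 0.01159 m
0.01159 m × (1 in / 0.02540 m) = 0.4564 in

0.456 in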